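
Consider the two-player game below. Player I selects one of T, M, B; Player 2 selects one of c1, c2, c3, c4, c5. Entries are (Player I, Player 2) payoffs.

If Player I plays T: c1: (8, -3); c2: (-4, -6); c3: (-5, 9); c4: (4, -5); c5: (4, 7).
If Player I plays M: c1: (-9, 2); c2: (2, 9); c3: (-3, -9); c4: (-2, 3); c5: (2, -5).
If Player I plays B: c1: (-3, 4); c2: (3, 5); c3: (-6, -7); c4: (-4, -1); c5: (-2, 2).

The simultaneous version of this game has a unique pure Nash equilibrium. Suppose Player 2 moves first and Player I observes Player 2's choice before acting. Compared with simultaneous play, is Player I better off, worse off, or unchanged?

better off

Backward induction with Player 2 moving first.
- c1: BR = T, leader payoff -3.
- c2: BR = B, leader payoff 5.
- c3: BR = M, leader payoff -9.
- c4: BR = T, leader payoff -5.
- c5: BR = T, leader payoff 7.
Player 2's induced payoffs are -3, 5, -9, -5, 7, so Player 2 commits to c5. Subgame-perfect outcome: (T, c5) with payoffs (4, 7).
For the simultaneous game, intersect best replies.
Player I's best replies: c1→T; c2→B; c3→M; c4→T; c5→T.
Player 2's best replies: T→c3; M→c2; B→c2.
Only (B, c2) has each player best-responding; Nash payoffs (3, 5).
Player I earns 4 sequentially versus 3 at the Nash outcome: better off.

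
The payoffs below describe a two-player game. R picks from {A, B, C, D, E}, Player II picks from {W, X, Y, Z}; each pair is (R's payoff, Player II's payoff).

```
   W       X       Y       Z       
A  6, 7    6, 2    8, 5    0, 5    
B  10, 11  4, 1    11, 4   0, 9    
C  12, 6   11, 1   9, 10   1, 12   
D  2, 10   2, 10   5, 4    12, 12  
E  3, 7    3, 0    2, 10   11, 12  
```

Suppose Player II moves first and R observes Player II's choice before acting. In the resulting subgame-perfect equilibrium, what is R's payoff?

R best-responds to each possible Player II move:
- W: R compares 6, 10, 12, 2, 3 and picks C; Player II would get 6.
- X: R compares 6, 4, 11, 2, 3 and picks C; Player II would get 1.
- Y: R compares 8, 11, 9, 5, 2 and picks B; Player II would get 4.
- Z: R compares 0, 0, 1, 12, 11 and picks D; Player II would get 12.
Among 6, 1, 4, 12, the best is 12 at Z. Subgame-perfect outcome: (D, Z) with payoffs (12, 12).

12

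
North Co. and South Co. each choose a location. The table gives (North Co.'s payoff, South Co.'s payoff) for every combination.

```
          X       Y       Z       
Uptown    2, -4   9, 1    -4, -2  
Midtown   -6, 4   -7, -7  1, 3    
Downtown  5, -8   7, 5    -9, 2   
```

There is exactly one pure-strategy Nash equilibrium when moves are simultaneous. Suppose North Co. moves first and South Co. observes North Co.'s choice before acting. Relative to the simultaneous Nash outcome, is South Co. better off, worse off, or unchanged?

unchanged

Solve by backward induction (North Co. leads).
- Uptown → South Co. plays Y (best of -4, 1, -2); North Co. gets 9.
- Midtown → South Co. plays X (best of 4, -7, 3); North Co. gets -6.
- Downtown → South Co. plays Y (best of -8, 5, 2); North Co. gets 7.
Maximizing over 9, -6, 7, North Co. chooses Uptown. Subgame-perfect outcome: (Uptown, Y) with payoffs (9, 1).
Under simultaneous play:
North Co.'s best replies: X→Downtown; Y→Uptown; Z→Midtown.
South Co.'s best replies: Uptown→Y; Midtown→X; Downtown→Y.
The unique mutual best reply is (Uptown, Y), giving (9, 1).
South Co. earns 1 sequentially versus 1 at the Nash outcome: unchanged.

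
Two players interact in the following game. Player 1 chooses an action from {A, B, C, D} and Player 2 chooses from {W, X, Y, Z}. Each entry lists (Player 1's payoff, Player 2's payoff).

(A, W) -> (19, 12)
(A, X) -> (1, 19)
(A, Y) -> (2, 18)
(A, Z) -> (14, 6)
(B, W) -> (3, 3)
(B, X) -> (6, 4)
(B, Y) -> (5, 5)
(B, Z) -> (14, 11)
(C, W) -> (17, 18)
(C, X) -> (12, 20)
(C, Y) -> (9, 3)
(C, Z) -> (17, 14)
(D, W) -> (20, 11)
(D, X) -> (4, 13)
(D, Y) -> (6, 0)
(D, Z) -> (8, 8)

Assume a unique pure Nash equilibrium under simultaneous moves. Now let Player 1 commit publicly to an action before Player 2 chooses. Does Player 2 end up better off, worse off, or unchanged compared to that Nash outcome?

Backward induction with Player 1 moving first.
- A: BR = X, leader payoff 1.
- B: BR = Z, leader payoff 14.
- C: BR = X, leader payoff 12.
- D: BR = X, leader payoff 4.
Player 1's induced payoffs are 1, 14, 12, 4, so Player 1 commits to B. Subgame-perfect outcome: (B, Z) with payoffs (14, 11).
Under simultaneous play:
Player 1's best replies: W→D; X→C; Y→C; Z→C.
Player 2's best replies: A→X; B→Z; C→X; D→X.
The unique mutual best reply is (C, X), giving (12, 20).
Player 2 earns 11 sequentially versus 20 at the Nash outcome: worse off.

worse off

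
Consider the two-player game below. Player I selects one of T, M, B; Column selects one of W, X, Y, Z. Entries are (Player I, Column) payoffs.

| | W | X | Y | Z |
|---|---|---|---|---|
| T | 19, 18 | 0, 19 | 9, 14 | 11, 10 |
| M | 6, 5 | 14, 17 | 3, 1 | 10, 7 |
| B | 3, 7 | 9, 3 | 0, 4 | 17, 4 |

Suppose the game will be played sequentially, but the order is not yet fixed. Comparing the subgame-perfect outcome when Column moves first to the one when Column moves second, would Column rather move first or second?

If Player I leads: Column's best replies are T→X, M→X, B→W; Player I's induced payoffs 0, 14, 3; outcome (M, X), payoffs (14, 17).
If Column leads: Player I's best replies are W→T, X→M, Y→T, Z→B; Column's induced payoffs 18, 17, 14, 4; outcome (T, W), payoffs (19, 18).
Column gets 18 moving first and 17 moving second, so Column prefers to move first.

first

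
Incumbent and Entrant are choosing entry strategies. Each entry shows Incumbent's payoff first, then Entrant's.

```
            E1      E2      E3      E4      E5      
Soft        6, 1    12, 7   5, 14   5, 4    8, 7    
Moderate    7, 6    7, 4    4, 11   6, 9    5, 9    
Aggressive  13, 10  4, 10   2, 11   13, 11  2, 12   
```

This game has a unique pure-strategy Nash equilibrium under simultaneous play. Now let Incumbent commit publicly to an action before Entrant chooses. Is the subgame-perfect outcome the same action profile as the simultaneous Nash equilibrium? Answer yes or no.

Entrant best-responds to each possible Incumbent move:
- Soft → Entrant plays E3 (best of 1, 7, 14, 4, 7); Incumbent gets 5.
- Moderate → Entrant plays E3 (best of 6, 4, 11, 9, 9); Incumbent gets 4.
- Aggressive → Entrant plays E5 (best of 10, 10, 11, 11, 12); Incumbent gets 2.
Maximizing over 5, 4, 2, Incumbent chooses Soft. Subgame-perfect outcome: (Soft, E3) with payoffs (5, 14).
Now find the simultaneous Nash equilibrium.
Incumbent's best replies: E1→Aggressive; E2→Soft; E3→Soft; E4→Aggressive; E5→Soft.
Entrant's best replies: Soft→E3; Moderate→E3; Aggressive→E5.
Only (Soft, E3) has each player best-responding; Nash payoffs (5, 14).
Sequential outcome (Soft, E3) coincides with the Nash profile (Soft, E3).

yes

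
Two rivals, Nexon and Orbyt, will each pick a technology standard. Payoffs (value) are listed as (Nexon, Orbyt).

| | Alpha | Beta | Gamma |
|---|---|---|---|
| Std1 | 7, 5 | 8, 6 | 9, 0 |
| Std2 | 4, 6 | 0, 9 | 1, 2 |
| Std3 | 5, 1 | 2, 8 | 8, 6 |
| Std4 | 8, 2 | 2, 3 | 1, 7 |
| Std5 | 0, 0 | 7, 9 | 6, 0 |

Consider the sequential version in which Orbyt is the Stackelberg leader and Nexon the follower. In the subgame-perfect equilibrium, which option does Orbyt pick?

Beta

Work backward from Nexon's decision.
- Alpha: BR = Std4, leader payoff 2.
- Beta: BR = Std1, leader payoff 6.
- Gamma: BR = Std1, leader payoff 0.
Among 2, 6, 0, the best is 6 at Beta. Subgame-perfect outcome: (Std1, Beta) with payoffs (8, 6).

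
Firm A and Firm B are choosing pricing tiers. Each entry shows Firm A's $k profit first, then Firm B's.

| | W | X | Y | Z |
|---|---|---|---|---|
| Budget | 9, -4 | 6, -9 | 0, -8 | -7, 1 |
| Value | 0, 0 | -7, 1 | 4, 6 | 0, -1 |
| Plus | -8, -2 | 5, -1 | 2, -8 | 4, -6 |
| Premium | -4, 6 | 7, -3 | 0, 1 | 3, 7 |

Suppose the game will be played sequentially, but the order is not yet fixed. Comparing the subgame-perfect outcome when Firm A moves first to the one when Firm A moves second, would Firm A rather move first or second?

If Firm A leads: Firm B's best replies are Budget→Z, Value→Y, Plus→X, Premium→Z; Firm A's induced payoffs -7, 4, 5, 3; outcome (Plus, X), payoffs (5, -1).
If Firm B leads: Firm A's best replies are W→Budget, X→Premium, Y→Value, Z→Plus; Firm B's induced payoffs -4, -3, 6, -6; outcome (Value, Y), payoffs (4, 6).
Firm A gets 5 moving first and 4 moving second, so Firm A prefers to move first.

first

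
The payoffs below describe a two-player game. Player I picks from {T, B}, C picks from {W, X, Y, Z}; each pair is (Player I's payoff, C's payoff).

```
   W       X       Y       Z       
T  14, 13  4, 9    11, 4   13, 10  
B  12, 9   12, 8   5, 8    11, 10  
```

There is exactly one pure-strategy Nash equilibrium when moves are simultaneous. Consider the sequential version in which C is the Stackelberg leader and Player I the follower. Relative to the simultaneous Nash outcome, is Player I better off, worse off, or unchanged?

Player I best-responds to each possible C move:
- W: Player I compares 14, 12 and picks T; C would get 13.
- X: Player I compares 4, 12 and picks B; C would get 8.
- Y: Player I compares 11, 5 and picks T; C would get 4.
- Z: Player I compares 13, 11 and picks T; C would get 10.
Maximizing over 13, 8, 4, 10, C chooses W. Subgame-perfect outcome: (T, W) with payoffs (14, 13).
Now find the simultaneous Nash equilibrium.
Player I's best replies: W→T; X→B; Y→T; Z→T.
C's best replies: T→W; B→Z.
Only (T, W) has each player best-responding; Nash payoffs (14, 13).
Player I earns 14 sequentially versus 14 at the Nash outcome: unchanged.

unchanged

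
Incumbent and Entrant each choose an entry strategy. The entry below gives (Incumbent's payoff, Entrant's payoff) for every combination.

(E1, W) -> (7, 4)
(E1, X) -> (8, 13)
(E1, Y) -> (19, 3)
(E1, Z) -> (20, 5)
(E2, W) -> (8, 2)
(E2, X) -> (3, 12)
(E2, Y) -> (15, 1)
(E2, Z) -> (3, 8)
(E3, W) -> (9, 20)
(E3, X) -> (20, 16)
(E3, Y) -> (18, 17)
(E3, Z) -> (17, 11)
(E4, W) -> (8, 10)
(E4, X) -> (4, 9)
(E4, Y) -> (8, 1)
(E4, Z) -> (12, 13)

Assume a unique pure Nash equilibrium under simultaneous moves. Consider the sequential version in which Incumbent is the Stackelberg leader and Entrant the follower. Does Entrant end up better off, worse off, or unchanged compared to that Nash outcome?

Backward induction with Incumbent moving first.
- E1: BR = X, leader payoff 8.
- E2: BR = X, leader payoff 3.
- E3: BR = W, leader payoff 9.
- E4: BR = Z, leader payoff 12.
Incumbent's induced payoffs are 8, 3, 9, 12, so Incumbent commits to E4. Subgame-perfect outcome: (E4, Z) with payoffs (12, 13).
Under simultaneous play:
Incumbent's best replies: W→E3; X→E3; Y→E1; Z→E1.
Entrant's best replies: E1→X; E2→X; E3→W; E4→Z.
Only (E3, W) has each player best-responding; Nash payoffs (9, 20).
Entrant earns 13 sequentially versus 20 at the Nash outcome: worse off.

worse off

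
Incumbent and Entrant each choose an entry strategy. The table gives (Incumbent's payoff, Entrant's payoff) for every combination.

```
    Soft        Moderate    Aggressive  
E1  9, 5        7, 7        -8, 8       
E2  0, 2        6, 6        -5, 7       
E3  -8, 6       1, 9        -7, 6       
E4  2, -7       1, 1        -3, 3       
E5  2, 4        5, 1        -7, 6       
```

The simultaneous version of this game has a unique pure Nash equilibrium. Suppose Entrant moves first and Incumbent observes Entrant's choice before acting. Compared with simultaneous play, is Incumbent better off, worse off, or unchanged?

better off

Incumbent best-responds to each possible Entrant move:
- Soft: BR = E1, leader payoff 5.
- Moderate: BR = E1, leader payoff 7.
- Aggressive: BR = E4, leader payoff 3.
Maximizing over 5, 7, 3, Entrant chooses Moderate. Subgame-perfect outcome: (E1, Moderate) with payoffs (7, 7).
Under simultaneous play:
Incumbent's best replies: Soft→E1; Moderate→E1; Aggressive→E4.
Entrant's best replies: E1→Aggressive; E2→Aggressive; E3→Moderate; E4→Aggressive; E5→Aggressive.
The unique mutual best reply is (E4, Aggressive), giving (-3, 3).
Incumbent earns 7 sequentially versus -3 at the Nash outcome: better off.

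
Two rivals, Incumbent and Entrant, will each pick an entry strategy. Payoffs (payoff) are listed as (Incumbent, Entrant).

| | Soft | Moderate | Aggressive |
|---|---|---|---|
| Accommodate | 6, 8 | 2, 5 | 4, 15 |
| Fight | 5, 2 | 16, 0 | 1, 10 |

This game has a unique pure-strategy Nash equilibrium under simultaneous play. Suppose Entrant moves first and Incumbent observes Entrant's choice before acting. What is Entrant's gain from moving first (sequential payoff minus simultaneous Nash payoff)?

Backward induction with Entrant moving first.
- Soft: BR = Accommodate, leader payoff 8.
- Moderate: BR = Fight, leader payoff 0.
- Aggressive: BR = Accommodate, leader payoff 15.
Entrant's induced payoffs are 8, 0, 15, so Entrant commits to Aggressive. Subgame-perfect outcome: (Accommodate, Aggressive) with payoffs (4, 15).
For the simultaneous game, intersect best replies.
Incumbent's best replies: Soft→Accommodate; Moderate→Fight; Aggressive→Accommodate.
Entrant's best replies: Accommodate→Aggressive; Fight→Aggressive.
The unique mutual best reply is (Accommodate, Aggressive), giving (4, 15).
Entrant's commitment gain: 15 − 15 = 0.

0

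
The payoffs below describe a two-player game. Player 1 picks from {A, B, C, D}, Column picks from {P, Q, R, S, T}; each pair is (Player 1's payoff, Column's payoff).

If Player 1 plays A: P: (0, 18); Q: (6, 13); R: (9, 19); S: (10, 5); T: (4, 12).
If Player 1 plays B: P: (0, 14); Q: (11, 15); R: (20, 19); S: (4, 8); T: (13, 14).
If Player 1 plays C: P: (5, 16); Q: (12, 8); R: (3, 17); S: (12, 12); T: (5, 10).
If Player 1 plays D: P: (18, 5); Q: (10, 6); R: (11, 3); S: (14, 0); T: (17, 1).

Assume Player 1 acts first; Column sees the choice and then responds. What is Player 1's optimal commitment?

Column best-responds to each possible Player 1 move:
- A: BR = R, leader payoff 9.
- B: BR = R, leader payoff 20.
- C: BR = R, leader payoff 3.
- D: BR = Q, leader payoff 10.
Player 1's induced payoffs are 9, 20, 3, 10, so Player 1 commits to B. Subgame-perfect outcome: (B, R) with payoffs (20, 19).

B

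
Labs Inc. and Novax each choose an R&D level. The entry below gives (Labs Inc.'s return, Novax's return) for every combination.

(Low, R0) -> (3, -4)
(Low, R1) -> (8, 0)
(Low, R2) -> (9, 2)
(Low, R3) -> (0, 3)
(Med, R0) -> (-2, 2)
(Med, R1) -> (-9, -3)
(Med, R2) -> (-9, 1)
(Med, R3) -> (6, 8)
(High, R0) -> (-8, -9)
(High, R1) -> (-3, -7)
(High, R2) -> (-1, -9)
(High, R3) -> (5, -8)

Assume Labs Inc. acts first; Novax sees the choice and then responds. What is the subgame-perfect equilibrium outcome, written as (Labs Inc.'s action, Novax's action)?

(Med, R3)

Novax best-responds to each possible Labs Inc. move:
- Low: Novax compares -4, 0, 2, 3 and picks R3; Labs Inc. would get 0.
- Med: Novax compares 2, -3, 1, 8 and picks R3; Labs Inc. would get 6.
- High: Novax compares -9, -7, -9, -8 and picks R1; Labs Inc. would get -3.
Maximizing over 0, 6, -3, Labs Inc. chooses Med. Subgame-perfect outcome: (Med, R3) with payoffs (6, 8).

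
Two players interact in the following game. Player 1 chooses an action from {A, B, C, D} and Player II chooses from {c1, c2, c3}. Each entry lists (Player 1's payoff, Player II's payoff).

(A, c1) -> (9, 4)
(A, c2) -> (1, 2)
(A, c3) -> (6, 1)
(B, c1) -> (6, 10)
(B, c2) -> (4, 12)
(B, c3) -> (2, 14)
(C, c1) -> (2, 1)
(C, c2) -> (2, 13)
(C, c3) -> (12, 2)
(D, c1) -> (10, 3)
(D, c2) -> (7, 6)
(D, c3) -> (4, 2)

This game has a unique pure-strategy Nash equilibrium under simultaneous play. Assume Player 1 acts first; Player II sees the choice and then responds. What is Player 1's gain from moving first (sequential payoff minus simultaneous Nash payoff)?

Work backward from Player II's decision.
- A: BR = c1, leader payoff 9.
- B: BR = c3, leader payoff 2.
- C: BR = c2, leader payoff 2.
- D: BR = c2, leader payoff 7.
Among 9, 2, 2, 7, the best is 9 at A. Subgame-perfect outcome: (A, c1) with payoffs (9, 4).
Under simultaneous play:
Player 1's best replies: c1→D; c2→D; c3→C.
Player II's best replies: A→c1; B→c3; C→c2; D→c2.
The unique mutual best reply is (D, c2), giving (7, 6).
Player 1's commitment gain: 9 − 7 = 2.

2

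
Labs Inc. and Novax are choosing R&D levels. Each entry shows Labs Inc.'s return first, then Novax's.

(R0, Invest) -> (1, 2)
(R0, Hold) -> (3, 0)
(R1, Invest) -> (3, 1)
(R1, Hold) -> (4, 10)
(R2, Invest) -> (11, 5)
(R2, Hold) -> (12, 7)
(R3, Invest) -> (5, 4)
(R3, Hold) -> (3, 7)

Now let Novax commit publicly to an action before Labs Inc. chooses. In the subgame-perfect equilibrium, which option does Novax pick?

Labs Inc. best-responds to each possible Novax move:
- Invest → Labs Inc. plays R2 (best of 1, 3, 11, 5); Novax gets 5.
- Hold → Labs Inc. plays R2 (best of 3, 4, 12, 3); Novax gets 7.
Among 5, 7, the best is 7 at Hold. Subgame-perfect outcome: (R2, Hold) with payoffs (12, 7).

Hold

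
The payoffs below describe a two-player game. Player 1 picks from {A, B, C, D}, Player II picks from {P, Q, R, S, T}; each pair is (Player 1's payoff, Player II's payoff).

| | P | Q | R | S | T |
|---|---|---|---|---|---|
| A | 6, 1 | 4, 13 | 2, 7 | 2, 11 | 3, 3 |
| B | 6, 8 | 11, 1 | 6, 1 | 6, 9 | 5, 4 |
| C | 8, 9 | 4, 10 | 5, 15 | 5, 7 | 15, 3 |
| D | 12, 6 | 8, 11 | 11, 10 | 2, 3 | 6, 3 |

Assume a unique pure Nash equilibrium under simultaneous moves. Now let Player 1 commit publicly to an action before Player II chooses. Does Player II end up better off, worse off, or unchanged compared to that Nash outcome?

better off

Solve by backward induction (Player 1 leads).
- A: Player II compares 1, 13, 7, 11, 3 and picks Q; Player 1 would get 4.
- B: Player II compares 8, 1, 1, 9, 4 and picks S; Player 1 would get 6.
- C: Player II compares 9, 10, 15, 7, 3 and picks R; Player 1 would get 5.
- D: Player II compares 6, 11, 10, 3, 3 and picks Q; Player 1 would get 8.
Maximizing over 4, 6, 5, 8, Player 1 chooses D. Subgame-perfect outcome: (D, Q) with payoffs (8, 11).
Now find the simultaneous Nash equilibrium.
Player 1's best replies: P→D; Q→B; R→D; S→B; T→C.
Player II's best replies: A→Q; B→S; C→R; D→Q.
Only (B, S) has each player best-responding; Nash payoffs (6, 9).
Player II earns 11 sequentially versus 9 at the Nash outcome: better off.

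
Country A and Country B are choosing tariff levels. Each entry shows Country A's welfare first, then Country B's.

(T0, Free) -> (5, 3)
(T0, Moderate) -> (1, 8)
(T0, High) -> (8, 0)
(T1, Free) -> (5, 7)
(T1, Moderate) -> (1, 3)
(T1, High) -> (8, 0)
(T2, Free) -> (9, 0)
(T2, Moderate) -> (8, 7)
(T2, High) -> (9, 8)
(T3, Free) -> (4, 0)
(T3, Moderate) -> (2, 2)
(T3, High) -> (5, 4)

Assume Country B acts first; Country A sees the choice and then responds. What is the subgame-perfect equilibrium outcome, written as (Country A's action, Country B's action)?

Solve by backward induction (Country B leads).
- Free → Country A plays T2 (best of 5, 5, 9, 4); Country B gets 0.
- Moderate → Country A plays T2 (best of 1, 1, 8, 2); Country B gets 7.
- High → Country A plays T2 (best of 8, 8, 9, 5); Country B gets 8.
Maximizing over 0, 7, 8, Country B chooses High. Subgame-perfect outcome: (T2, High) with payoffs (9, 8).

(T2, High)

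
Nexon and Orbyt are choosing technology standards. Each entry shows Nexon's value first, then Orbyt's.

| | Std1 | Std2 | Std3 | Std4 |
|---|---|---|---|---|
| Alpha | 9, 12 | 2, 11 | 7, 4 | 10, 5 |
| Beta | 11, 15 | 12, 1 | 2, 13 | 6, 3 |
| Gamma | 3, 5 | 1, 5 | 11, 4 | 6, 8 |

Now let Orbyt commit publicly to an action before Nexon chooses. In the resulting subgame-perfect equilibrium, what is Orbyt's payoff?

Solve by backward induction (Orbyt leads).
- Std1 → Nexon plays Beta (best of 9, 11, 3); Orbyt gets 15.
- Std2 → Nexon plays Beta (best of 2, 12, 1); Orbyt gets 1.
- Std3 → Nexon plays Gamma (best of 7, 2, 11); Orbyt gets 4.
- Std4 → Nexon plays Alpha (best of 10, 6, 6); Orbyt gets 5.
Orbyt's induced payoffs are 15, 1, 4, 5, so Orbyt commits to Std1. Subgame-perfect outcome: (Beta, Std1) with payoffs (11, 15).

15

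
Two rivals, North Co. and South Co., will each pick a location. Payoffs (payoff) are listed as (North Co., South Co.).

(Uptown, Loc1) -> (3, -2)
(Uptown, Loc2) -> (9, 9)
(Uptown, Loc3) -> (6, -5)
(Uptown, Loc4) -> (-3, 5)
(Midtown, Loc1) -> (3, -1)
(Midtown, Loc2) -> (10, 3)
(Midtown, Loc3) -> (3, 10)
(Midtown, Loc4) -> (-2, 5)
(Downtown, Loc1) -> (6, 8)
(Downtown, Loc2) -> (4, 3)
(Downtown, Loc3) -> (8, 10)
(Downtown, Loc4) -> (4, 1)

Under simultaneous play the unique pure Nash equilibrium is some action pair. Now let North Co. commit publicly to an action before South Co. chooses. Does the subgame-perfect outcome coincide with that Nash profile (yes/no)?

no

Backward induction with North Co. moving first.
- Uptown: South Co. compares -2, 9, -5, 5 and picks Loc2; North Co. would get 9.
- Midtown: South Co. compares -1, 3, 10, 5 and picks Loc3; North Co. would get 3.
- Downtown: South Co. compares 8, 3, 10, 1 and picks Loc3; North Co. would get 8.
North Co.'s induced payoffs are 9, 3, 8, so North Co. commits to Uptown. Subgame-perfect outcome: (Uptown, Loc2) with payoffs (9, 9).
Now find the simultaneous Nash equilibrium.
North Co.'s best replies: Loc1→Downtown; Loc2→Midtown; Loc3→Downtown; Loc4→Downtown.
South Co.'s best replies: Uptown→Loc2; Midtown→Loc3; Downtown→Loc3.
Only (Downtown, Loc3) has each player best-responding; Nash payoffs (8, 10).
Sequential outcome (Uptown, Loc2) differs from the Nash profile (Downtown, Loc3).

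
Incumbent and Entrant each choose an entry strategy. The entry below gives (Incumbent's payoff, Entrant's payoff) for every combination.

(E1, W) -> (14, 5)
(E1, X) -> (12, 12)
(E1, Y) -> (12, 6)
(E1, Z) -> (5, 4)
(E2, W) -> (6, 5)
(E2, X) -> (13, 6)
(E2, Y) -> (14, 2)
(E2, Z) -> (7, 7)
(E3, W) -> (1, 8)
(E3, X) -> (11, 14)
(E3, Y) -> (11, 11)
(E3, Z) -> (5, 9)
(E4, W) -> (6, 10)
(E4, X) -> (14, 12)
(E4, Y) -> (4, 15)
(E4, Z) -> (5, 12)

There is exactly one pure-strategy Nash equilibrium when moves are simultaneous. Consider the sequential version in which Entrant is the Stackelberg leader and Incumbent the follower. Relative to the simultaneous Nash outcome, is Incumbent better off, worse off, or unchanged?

Backward induction with Entrant moving first.
- W: Incumbent compares 14, 6, 1, 6 and picks E1; Entrant would get 5.
- X: Incumbent compares 12, 13, 11, 14 and picks E4; Entrant would get 12.
- Y: Incumbent compares 12, 14, 11, 4 and picks E2; Entrant would get 2.
- Z: Incumbent compares 5, 7, 5, 5 and picks E2; Entrant would get 7.
Maximizing over 5, 12, 2, 7, Entrant chooses X. Subgame-perfect outcome: (E4, X) with payoffs (14, 12).
Under simultaneous play:
Incumbent's best replies: W→E1; X→E4; Y→E2; Z→E2.
Entrant's best replies: E1→X; E2→Z; E3→X; E4→Y.
The unique mutual best reply is (E2, Z), giving (7, 7).
Incumbent earns 14 sequentially versus 7 at the Nash outcome: better off.

better off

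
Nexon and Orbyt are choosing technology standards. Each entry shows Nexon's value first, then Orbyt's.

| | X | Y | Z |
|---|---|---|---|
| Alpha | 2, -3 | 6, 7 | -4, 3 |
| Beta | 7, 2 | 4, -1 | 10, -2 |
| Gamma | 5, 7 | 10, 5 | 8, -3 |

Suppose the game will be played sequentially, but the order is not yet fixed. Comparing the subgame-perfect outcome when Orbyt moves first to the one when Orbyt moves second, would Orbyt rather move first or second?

If Nexon leads: Orbyt's best replies are Alpha→Y, Beta→X, Gamma→X; Nexon's induced payoffs 6, 7, 5; outcome (Beta, X), payoffs (7, 2).
If Orbyt leads: Nexon's best replies are X→Beta, Y→Gamma, Z→Beta; Orbyt's induced payoffs 2, 5, -2; outcome (Gamma, Y), payoffs (10, 5).
Orbyt gets 5 moving first and 2 moving second, so Orbyt prefers to move first.

first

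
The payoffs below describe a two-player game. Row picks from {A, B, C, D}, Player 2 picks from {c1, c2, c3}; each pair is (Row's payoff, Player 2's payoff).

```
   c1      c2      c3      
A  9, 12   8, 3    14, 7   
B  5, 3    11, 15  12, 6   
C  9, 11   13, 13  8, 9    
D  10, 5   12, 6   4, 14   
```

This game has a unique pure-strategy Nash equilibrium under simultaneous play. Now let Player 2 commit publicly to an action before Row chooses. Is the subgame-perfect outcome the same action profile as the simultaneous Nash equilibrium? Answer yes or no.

yes

Work backward from Row's decision.
- c1 → Row plays D (best of 9, 5, 9, 10); Player 2 gets 5.
- c2 → Row plays C (best of 8, 11, 13, 12); Player 2 gets 13.
- c3 → Row plays A (best of 14, 12, 8, 4); Player 2 gets 7.
Maximizing over 5, 13, 7, Player 2 chooses c2. Subgame-perfect outcome: (C, c2) with payoffs (13, 13).
Now find the simultaneous Nash equilibrium.
Row's best replies: c1→D; c2→C; c3→A.
Player 2's best replies: A→c1; B→c2; C→c2; D→c3.
Only (C, c2) has each player best-responding; Nash payoffs (13, 13).
Sequential outcome (C, c2) coincides with the Nash profile (C, c2).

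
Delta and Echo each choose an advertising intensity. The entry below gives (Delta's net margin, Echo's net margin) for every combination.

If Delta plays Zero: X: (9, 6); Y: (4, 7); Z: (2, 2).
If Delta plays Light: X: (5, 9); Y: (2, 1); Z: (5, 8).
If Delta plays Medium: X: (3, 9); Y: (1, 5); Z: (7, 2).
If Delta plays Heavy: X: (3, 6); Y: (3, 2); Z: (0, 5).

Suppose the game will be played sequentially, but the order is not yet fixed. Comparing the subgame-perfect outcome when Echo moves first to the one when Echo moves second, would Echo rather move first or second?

If Delta leads: Echo's best replies are Zero→Y, Light→X, Medium→X, Heavy→X; Delta's induced payoffs 4, 5, 3, 3; outcome (Light, X), payoffs (5, 9).
If Echo leads: Delta's best replies are X→Zero, Y→Zero, Z→Medium; Echo's induced payoffs 6, 7, 2; outcome (Zero, Y), payoffs (4, 7).
Echo gets 7 moving first and 9 moving second, so Echo prefers to move second.

second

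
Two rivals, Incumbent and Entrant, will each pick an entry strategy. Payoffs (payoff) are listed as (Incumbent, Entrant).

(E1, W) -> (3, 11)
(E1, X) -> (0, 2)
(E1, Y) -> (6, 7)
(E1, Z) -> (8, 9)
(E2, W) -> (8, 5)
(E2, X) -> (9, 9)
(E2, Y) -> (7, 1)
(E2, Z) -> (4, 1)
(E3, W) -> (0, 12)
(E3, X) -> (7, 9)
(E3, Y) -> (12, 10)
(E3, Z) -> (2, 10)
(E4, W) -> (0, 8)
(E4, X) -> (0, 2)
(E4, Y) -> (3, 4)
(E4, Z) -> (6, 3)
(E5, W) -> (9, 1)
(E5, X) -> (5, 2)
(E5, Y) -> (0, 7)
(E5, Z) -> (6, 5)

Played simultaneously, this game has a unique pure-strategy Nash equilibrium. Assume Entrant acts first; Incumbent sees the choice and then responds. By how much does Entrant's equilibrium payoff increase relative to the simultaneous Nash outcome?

1

Incumbent best-responds to each possible Entrant move:
- W → Incumbent plays E5 (best of 3, 8, 0, 0, 9); Entrant gets 1.
- X → Incumbent plays E2 (best of 0, 9, 7, 0, 5); Entrant gets 9.
- Y → Incumbent plays E3 (best of 6, 7, 12, 3, 0); Entrant gets 10.
- Z → Incumbent plays E1 (best of 8, 4, 2, 6, 6); Entrant gets 9.
Maximizing over 1, 9, 10, 9, Entrant chooses Y. Subgame-perfect outcome: (E3, Y) with payoffs (12, 10).
For the simultaneous game, intersect best replies.
Incumbent's best replies: W→E5; X→E2; Y→E3; Z→E1.
Entrant's best replies: E1→W; E2→X; E3→W; E4→W; E5→Y.
Only (E2, X) has each player best-responding; Nash payoffs (9, 9).
Entrant's commitment gain: 10 − 9 = 1.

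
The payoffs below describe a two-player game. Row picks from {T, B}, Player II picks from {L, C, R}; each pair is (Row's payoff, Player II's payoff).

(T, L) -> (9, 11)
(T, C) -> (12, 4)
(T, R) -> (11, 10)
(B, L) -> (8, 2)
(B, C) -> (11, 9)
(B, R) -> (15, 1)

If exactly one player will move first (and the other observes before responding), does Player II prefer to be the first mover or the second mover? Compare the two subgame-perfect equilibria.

first

If Row leads: Player II's best replies are T→L, B→C; Row's induced payoffs 9, 11; outcome (B, C), payoffs (11, 9).
If Player II leads: Row's best replies are L→T, C→T, R→B; Player II's induced payoffs 11, 4, 1; outcome (T, L), payoffs (9, 11).
Player II gets 11 moving first and 9 moving second, so Player II prefers to move first.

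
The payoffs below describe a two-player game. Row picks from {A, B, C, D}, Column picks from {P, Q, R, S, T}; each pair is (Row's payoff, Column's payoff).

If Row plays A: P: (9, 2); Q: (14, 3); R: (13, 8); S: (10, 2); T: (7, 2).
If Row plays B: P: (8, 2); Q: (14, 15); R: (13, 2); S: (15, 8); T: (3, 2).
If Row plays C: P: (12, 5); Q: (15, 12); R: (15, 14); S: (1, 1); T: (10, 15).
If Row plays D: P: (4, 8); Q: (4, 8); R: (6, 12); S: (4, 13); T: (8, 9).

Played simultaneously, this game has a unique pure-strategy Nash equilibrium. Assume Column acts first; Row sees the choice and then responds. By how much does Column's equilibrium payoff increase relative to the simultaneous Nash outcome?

Row best-responds to each possible Column move:
- P: Row compares 9, 8, 12, 4 and picks C; Column would get 5.
- Q: Row compares 14, 14, 15, 4 and picks C; Column would get 12.
- R: Row compares 13, 13, 15, 6 and picks C; Column would get 14.
- S: Row compares 10, 15, 1, 4 and picks B; Column would get 8.
- T: Row compares 7, 3, 10, 8 and picks C; Column would get 15.
Column's induced payoffs are 5, 12, 14, 8, 15, so Column commits to T. Subgame-perfect outcome: (C, T) with payoffs (10, 15).
Under simultaneous play:
Row's best replies: P→C; Q→C; R→C; S→B; T→C.
Column's best replies: A→R; B→Q; C→T; D→S.
The unique mutual best reply is (C, T), giving (10, 15).
Column's commitment gain: 15 − 15 = 0.

0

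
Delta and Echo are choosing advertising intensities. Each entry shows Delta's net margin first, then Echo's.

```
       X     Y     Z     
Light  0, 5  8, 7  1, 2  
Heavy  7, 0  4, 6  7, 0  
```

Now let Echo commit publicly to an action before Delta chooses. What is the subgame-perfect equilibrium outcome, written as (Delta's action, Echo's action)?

(Light, Y)

Delta best-responds to each possible Echo move:
- X → Delta plays Heavy (best of 0, 7); Echo gets 0.
- Y → Delta plays Light (best of 8, 4); Echo gets 7.
- Z → Delta plays Heavy (best of 1, 7); Echo gets 0.
Echo's induced payoffs are 0, 7, 0, so Echo commits to Y. Subgame-perfect outcome: (Light, Y) with payoffs (8, 7).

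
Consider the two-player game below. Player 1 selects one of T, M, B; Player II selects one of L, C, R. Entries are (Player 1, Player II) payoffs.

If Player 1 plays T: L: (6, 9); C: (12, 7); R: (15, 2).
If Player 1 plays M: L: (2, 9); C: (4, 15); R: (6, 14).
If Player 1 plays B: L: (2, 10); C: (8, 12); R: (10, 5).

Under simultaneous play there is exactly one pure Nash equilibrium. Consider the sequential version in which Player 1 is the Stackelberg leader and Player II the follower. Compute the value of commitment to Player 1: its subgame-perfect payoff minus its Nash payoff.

Backward induction with Player 1 moving first.
- T: BR = L, leader payoff 6.
- M: BR = C, leader payoff 4.
- B: BR = C, leader payoff 8.
Among 6, 4, 8, the best is 8 at B. Subgame-perfect outcome: (B, C) with payoffs (8, 12).
For the simultaneous game, intersect best replies.
Player 1's best replies: L→T; C→T; R→T.
Player II's best replies: T→L; M→C; B→C.
The unique mutual best reply is (T, L), giving (6, 9).
Player 1's commitment gain: 8 − 6 = 2.

2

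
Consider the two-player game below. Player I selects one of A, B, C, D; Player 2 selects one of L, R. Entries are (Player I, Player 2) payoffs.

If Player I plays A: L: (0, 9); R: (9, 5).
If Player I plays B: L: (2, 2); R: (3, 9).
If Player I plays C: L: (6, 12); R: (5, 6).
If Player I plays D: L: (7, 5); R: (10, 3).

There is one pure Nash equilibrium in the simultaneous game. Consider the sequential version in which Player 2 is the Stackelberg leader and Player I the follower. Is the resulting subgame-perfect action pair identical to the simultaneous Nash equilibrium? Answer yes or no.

Player I best-responds to each possible Player 2 move:
- L: Player I compares 0, 2, 6, 7 and picks D; Player 2 would get 5.
- R: Player I compares 9, 3, 5, 10 and picks D; Player 2 would get 3.
Maximizing over 5, 3, Player 2 chooses L. Subgame-perfect outcome: (D, L) with payoffs (7, 5).
Now find the simultaneous Nash equilibrium.
Player I's best replies: L→D; R→D.
Player 2's best replies: A→L; B→R; C→L; D→L.
Only (D, L) has each player best-responding; Nash payoffs (7, 5).
Sequential outcome (D, L) coincides with the Nash profile (D, L).

yes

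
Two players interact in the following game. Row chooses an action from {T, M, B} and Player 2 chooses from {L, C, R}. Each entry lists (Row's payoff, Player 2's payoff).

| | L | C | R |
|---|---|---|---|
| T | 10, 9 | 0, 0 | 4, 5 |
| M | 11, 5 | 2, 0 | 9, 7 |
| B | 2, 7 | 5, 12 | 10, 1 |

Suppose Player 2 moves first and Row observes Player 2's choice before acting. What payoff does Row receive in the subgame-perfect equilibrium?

5

Solve by backward induction (Player 2 leads).
- L: BR = M, leader payoff 5.
- C: BR = B, leader payoff 12.
- R: BR = B, leader payoff 1.
Player 2's induced payoffs are 5, 12, 1, so Player 2 commits to C. Subgame-perfect outcome: (B, C) with payoffs (5, 12).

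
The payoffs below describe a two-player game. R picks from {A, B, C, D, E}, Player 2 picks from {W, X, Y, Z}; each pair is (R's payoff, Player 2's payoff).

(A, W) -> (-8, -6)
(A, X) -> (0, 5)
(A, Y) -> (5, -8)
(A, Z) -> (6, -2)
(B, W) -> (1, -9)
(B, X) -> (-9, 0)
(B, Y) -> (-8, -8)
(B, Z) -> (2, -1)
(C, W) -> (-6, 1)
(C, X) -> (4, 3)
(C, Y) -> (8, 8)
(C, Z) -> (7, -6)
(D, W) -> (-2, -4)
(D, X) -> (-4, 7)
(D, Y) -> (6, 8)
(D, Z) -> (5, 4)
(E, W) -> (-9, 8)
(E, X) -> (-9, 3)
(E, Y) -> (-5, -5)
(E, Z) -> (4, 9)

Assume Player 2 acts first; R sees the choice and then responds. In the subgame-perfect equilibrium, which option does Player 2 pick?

Solve by backward induction (Player 2 leads).
- W: R compares -8, 1, -6, -2, -9 and picks B; Player 2 would get -9.
- X: R compares 0, -9, 4, -4, -9 and picks C; Player 2 would get 3.
- Y: R compares 5, -8, 8, 6, -5 and picks C; Player 2 would get 8.
- Z: R compares 6, 2, 7, 5, 4 and picks C; Player 2 would get -6.
Among -9, 3, 8, -6, the best is 8 at Y. Subgame-perfect outcome: (C, Y) with payoffs (8, 8).

Y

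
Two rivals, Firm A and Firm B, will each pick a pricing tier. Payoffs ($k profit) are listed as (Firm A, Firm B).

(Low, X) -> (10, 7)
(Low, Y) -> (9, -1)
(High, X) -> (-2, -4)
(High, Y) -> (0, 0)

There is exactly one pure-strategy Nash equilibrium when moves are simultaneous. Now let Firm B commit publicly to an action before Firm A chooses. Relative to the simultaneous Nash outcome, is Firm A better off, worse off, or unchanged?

Backward induction with Firm B moving first.
- X: Firm A compares 10, -2 and picks Low; Firm B would get 7.
- Y: Firm A compares 9, 0 and picks Low; Firm B would get -1.
Maximizing over 7, -1, Firm B chooses X. Subgame-perfect outcome: (Low, X) with payoffs (10, 7).
For the simultaneous game, intersect best replies.
Firm A's best replies: X→Low; Y→Low.
Firm B's best replies: Low→X; High→Y.
Only (Low, X) has each player best-responding; Nash payoffs (10, 7).
Firm A earns 10 sequentially versus 10 at the Nash outcome: unchanged.

unchanged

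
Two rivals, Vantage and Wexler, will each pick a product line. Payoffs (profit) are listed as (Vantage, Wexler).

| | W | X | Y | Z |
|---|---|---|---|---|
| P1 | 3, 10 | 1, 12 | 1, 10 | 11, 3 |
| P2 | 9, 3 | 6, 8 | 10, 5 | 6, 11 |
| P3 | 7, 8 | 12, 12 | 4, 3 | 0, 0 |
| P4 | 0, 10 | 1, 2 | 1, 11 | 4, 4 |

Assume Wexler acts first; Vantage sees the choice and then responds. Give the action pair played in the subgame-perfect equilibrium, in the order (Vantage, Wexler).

(P3, X)

Vantage best-responds to each possible Wexler move:
- W → Vantage plays P2 (best of 3, 9, 7, 0); Wexler gets 3.
- X → Vantage plays P3 (best of 1, 6, 12, 1); Wexler gets 12.
- Y → Vantage plays P2 (best of 1, 10, 4, 1); Wexler gets 5.
- Z → Vantage plays P1 (best of 11, 6, 0, 4); Wexler gets 3.
Among 3, 12, 5, 3, the best is 12 at X. Subgame-perfect outcome: (P3, X) with payoffs (12, 12).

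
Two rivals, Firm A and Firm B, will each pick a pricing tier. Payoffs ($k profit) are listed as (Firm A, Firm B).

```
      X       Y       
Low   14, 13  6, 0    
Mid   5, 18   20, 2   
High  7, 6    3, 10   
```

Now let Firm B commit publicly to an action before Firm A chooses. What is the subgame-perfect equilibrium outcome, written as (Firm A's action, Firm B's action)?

Firm A best-responds to each possible Firm B move:
- X: BR = Low, leader payoff 13.
- Y: BR = Mid, leader payoff 2.
Maximizing over 13, 2, Firm B chooses X. Subgame-perfect outcome: (Low, X) with payoffs (14, 13).

(Low, X)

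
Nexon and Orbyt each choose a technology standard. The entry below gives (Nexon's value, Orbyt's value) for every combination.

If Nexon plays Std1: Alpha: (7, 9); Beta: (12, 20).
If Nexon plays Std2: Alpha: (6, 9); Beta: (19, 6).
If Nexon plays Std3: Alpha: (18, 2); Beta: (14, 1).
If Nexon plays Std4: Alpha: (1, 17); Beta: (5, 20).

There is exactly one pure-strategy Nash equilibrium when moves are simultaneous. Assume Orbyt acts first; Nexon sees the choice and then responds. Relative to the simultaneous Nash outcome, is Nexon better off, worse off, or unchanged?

better off

Solve by backward induction (Orbyt leads).
- Alpha: Nexon compares 7, 6, 18, 1 and picks Std3; Orbyt would get 2.
- Beta: Nexon compares 12, 19, 14, 5 and picks Std2; Orbyt would get 6.
Maximizing over 2, 6, Orbyt chooses Beta. Subgame-perfect outcome: (Std2, Beta) with payoffs (19, 6).
For the simultaneous game, intersect best replies.
Nexon's best replies: Alpha→Std3; Beta→Std2.
Orbyt's best replies: Std1→Beta; Std2→Alpha; Std3→Alpha; Std4→Beta.
The unique mutual best reply is (Std3, Alpha), giving (18, 2).
Nexon earns 19 sequentially versus 18 at the Nash outcome: better off.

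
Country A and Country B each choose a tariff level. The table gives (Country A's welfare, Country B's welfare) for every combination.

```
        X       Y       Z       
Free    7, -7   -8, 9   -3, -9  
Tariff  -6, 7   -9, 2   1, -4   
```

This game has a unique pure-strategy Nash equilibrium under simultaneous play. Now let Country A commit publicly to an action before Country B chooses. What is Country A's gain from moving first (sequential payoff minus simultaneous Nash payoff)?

2

Solve by backward induction (Country A leads).
- Free → Country B plays Y (best of -7, 9, -9); Country A gets -8.
- Tariff → Country B plays X (best of 7, 2, -4); Country A gets -6.
Country A's induced payoffs are -8, -6, so Country A commits to Tariff. Subgame-perfect outcome: (Tariff, X) with payoffs (-6, 7).
Now find the simultaneous Nash equilibrium.
Country A's best replies: X→Free; Y→Free; Z→Tariff.
Country B's best replies: Free→Y; Tariff→X.
The unique mutual best reply is (Free, Y), giving (-8, 9).
Country A's commitment gain: -6 − -8 = 2.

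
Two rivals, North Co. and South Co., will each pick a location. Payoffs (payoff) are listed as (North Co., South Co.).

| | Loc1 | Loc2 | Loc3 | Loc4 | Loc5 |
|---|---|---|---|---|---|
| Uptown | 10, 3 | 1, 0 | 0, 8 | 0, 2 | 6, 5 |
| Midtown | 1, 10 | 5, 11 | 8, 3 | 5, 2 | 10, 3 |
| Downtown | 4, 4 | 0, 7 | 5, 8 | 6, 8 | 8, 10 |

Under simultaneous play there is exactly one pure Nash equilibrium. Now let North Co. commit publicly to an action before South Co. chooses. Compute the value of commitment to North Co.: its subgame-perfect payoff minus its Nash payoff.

Work backward from South Co.'s decision.
- Uptown: BR = Loc3, leader payoff 0.
- Midtown: BR = Loc2, leader payoff 5.
- Downtown: BR = Loc5, leader payoff 8.
Maximizing over 0, 5, 8, North Co. chooses Downtown. Subgame-perfect outcome: (Downtown, Loc5) with payoffs (8, 10).
For the simultaneous game, intersect best replies.
North Co.'s best replies: Loc1→Uptown; Loc2→Midtown; Loc3→Midtown; Loc4→Downtown; Loc5→Midtown.
South Co.'s best replies: Uptown→Loc3; Midtown→Loc2; Downtown→Loc5.
The unique mutual best reply is (Midtown, Loc2), giving (5, 11).
North Co.'s commitment gain: 8 − 5 = 3.

3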